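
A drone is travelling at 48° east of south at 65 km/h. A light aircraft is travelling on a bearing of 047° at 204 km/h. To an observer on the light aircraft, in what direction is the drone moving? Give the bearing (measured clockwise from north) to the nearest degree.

Taking east as x and north as y: drone velocity = (48.304, -43.493) km/h; light aircraft velocity = (149.196, 139.128) km/h.
Velocity of drone relative to light aircraft = (48.304, -43.493) − (149.196, 139.128) = (-100.892, -182.621) km/h.
Bearing = atan2(-100.89, -182.62) = 208.92° clockwise from north.

209°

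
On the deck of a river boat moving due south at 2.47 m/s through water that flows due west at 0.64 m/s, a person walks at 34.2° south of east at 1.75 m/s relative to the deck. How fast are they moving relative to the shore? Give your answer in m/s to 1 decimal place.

3.5 m/s

In east/north components (m/s): person relative to river boat = (1.447, -0.984); river boat relative to water = (0.000, -2.470); water relative to ground = (-0.640, 0.000).
Sum = (0.807, -3.454) m/s.
Speed = |(0.807, -3.454)| = 3.547 m/s.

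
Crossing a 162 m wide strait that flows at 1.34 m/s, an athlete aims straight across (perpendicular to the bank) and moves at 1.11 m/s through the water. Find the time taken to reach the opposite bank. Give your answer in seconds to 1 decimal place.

145.9 s

The component of the athlete's velocity perpendicular to the bank is 1.11 m/s.
The current is parallel to the bank, so it does not affect the crossing time.
Time = 162 / 1.110 = 145.946 s.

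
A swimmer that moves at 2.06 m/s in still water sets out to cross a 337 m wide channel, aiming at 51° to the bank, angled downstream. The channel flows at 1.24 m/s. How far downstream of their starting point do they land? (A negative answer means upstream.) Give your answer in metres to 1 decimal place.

533.9 m

Perpendicular speed = 1.601 m/s; crossing time = 337 / 1.601 = 210.504 s.
Net downstream speed = 2.536 m/s.
Drift = 2.536 × 210.504 = 533.922 m (downstream).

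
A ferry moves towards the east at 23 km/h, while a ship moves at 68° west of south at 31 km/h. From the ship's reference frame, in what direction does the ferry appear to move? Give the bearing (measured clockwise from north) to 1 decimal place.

077.4°

Taking east as x and north as y: ferry velocity = (23.000, 0.000) km/h; ship velocity = (-28.743, -11.613) km/h.
Velocity of ferry relative to ship = (23.000, 0.000) − (-28.743, -11.613) = (51.743, 11.613) km/h.
Bearing = atan2(51.74, 11.61) = 77.35° clockwise from north.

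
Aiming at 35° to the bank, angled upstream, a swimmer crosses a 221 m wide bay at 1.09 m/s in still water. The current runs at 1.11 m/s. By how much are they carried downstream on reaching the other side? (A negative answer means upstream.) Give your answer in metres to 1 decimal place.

Perpendicular speed = 0.625 m/s; crossing time = 221 / 0.625 = 353.488 s.
Net downstream speed = 0.217 m/s.
Drift = 0.217 × 353.488 = 76.751 m (downstream).

76.8 m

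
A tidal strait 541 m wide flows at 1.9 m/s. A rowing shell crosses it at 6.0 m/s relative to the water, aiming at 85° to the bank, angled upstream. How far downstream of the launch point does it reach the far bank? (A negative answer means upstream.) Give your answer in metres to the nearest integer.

Perpendicular speed = 5.977 m/s; crossing time = 541 / 5.977 = 90.511 s.
Net downstream speed = 1.377 m/s.
Drift = 1.377 × 90.511 = 124.640 m (downstream).

125 m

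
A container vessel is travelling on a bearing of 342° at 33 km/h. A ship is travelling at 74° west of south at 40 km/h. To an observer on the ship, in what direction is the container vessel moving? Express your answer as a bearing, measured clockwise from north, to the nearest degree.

Taking east as x and north as y: container vessel velocity = (-10.198, 31.385) km/h; ship velocity = (-38.450, -11.025) km/h.
Velocity of container vessel relative to ship = (-10.198, 31.385) − (-38.450, -11.025) = (28.253, 42.410) km/h.
Bearing = atan2(28.25, 42.41) = 33.67° clockwise from north.

034°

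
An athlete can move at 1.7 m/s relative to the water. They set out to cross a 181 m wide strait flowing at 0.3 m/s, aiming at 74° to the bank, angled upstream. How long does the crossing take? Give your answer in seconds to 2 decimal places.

The component of the athlete's velocity perpendicular to the bank is 1.7 × sin 74° = 1.634 m/s.
Only the cross-stream component determines the crossing time; the current contributes nothing perpendicular to the bank.
Time = 181 / 1.634 = 110.761 s.

110.76 s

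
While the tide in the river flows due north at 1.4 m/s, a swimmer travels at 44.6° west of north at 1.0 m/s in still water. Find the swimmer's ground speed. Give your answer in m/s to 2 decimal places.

Taking east as x and north as y: velocity relative to the water = (-0.702, 0.712) m/s; the water relative to ground = (0.000, 1.400) m/s.
Velocity relative to ground = (-0.702, 0.712) + (0.000, 1.400) = (-0.702, 2.112) m/s.
Speed = |(-0.702, 2.112)| = 2.226 m/s.

2.23 m/s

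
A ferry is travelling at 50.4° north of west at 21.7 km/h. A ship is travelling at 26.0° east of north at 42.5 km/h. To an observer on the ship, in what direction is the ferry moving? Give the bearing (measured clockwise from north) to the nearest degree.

237°

Taking east as x and north as y: ferry velocity = (-13.832, 16.720) km/h; ship velocity = (18.631, 38.199) km/h.
Velocity of ferry relative to ship = (-13.832, 16.720) − (18.631, 38.199) = (-32.463, -21.479) km/h.
Bearing = atan2(-32.46, -21.48) = 236.51° clockwise from north.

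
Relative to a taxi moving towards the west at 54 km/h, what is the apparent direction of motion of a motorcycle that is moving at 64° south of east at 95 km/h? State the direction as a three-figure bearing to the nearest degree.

Taking east as x and north as y: motorcycle velocity = (41.645, -85.385) km/h; taxi velocity = (-54.000, 0.000) km/h.
Velocity of motorcycle relative to taxi = (41.645, -85.385) − (-54.000, 0.000) = (95.645, -85.385) km/h.
Bearing = atan2(95.65, -85.39) = 131.76° clockwise from north.

132°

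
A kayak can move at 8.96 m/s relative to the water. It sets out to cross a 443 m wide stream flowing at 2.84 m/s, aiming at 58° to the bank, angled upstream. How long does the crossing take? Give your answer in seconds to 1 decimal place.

58.3 s

The component of the kayak's velocity perpendicular to the bank is 8.96 × sin 58° = 7.599 m/s.
The current is parallel to the bank, so it does not affect the crossing time.
Time = 443 / 7.599 = 58.301 s.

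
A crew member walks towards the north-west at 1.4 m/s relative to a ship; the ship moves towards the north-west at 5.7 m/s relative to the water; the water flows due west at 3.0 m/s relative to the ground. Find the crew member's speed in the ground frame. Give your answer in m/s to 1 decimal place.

In east/north components (m/s): crew member relative to ship = (-0.990, 0.990); ship relative to water = (-4.031, 4.031); water relative to ground = (-3.000, 0.000).
Sum = (-8.020, 5.020) m/s.
Speed = |(-8.020, 5.020)| = 9.462 m/s.

9.5 m/s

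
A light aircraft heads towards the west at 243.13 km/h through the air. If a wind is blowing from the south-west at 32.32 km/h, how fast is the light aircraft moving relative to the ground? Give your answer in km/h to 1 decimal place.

221.5 km/h

Taking east as x and north as y: velocity relative to the air = (-243.130, 0.000) km/h; the air relative to ground = (22.854, 22.854) km/h.
Velocity relative to ground = (-243.130, 0.000) + (22.854, 22.854) = (-220.276, 22.854) km/h.
Speed = |(-220.276, 22.854)| = 221.459 km/h.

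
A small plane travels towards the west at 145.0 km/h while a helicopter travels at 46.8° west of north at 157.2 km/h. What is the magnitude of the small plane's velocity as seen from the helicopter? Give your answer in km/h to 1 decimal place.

111.8 km/h

Taking east as x and north as y: small plane velocity = (-145.000, 0.000) km/h; helicopter velocity = (-114.594, 107.611) km/h.
Velocity of small plane relative to helicopter = (-145.000, 0.000) − (-114.594, 107.611) = (-30.406, -107.611) km/h.
Magnitude = |(-30.406, -107.611)| = 111.824 km/h.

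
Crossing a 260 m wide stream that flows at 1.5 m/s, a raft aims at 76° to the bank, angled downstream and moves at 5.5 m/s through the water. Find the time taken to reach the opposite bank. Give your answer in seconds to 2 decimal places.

The component of the raft's velocity perpendicular to the bank is 5.5 × sin 76° = 5.337 m/s.
The current is parallel to the bank, so it does not affect the crossing time.
Time = 260 / 5.337 = 48.720 s.

48.72 s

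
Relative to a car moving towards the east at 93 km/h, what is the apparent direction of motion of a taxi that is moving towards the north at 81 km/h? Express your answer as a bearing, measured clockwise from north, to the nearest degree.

311°

Taking east as x and north as y: taxi velocity = (0.000, 81.000) km/h; car velocity = (93.000, 0.000) km/h.
Velocity of taxi relative to car = (0.000, 81.000) − (93.000, 0.000) = (-93.000, 81.000) km/h.
Bearing = atan2(-93.00, 81.00) = 311.05° clockwise from north.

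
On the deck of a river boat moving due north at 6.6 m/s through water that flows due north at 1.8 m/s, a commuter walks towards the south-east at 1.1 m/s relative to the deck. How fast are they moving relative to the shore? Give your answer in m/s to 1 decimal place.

In east/north components (m/s): commuter relative to river boat = (0.778, -0.778); river boat relative to water = (0.000, 6.600); water relative to ground = (0.000, 1.800).
Sum = (0.778, 7.622) m/s.
Speed = |(0.778, 7.622)| = 7.662 m/s.

7.7 m/s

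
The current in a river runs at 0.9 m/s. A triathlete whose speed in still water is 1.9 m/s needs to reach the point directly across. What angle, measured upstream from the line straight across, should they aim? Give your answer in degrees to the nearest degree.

28°

To cancel the current, the upstream component of the triathlete's velocity must equal the flow: 1.9 sin θ = 0.9.
sin θ = 0.9 / 1.9 = 0.4737.
θ = arcsin(0.4737) = 28.274°.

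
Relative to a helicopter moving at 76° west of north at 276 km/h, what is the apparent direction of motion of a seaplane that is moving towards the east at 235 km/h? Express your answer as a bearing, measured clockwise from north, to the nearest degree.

Taking east as x and north as y: seaplane velocity = (235.000, 0.000) km/h; helicopter velocity = (-267.802, 66.770) km/h.
Velocity of seaplane relative to helicopter = (235.000, 0.000) − (-267.802, 66.770) = (502.802, -66.770) km/h.
Bearing = atan2(502.80, -66.77) = 97.56° clockwise from north.

098°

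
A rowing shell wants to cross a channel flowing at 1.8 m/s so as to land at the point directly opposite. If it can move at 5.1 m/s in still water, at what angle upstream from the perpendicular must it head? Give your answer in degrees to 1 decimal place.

To cancel the current, the upstream component of the rowing shell's velocity must equal the flow: 5.1 sin θ = 1.8.
sin θ = 1.8 / 5.1 = 0.3529.
θ = arcsin(0.3529) = 20.667°.

20.7°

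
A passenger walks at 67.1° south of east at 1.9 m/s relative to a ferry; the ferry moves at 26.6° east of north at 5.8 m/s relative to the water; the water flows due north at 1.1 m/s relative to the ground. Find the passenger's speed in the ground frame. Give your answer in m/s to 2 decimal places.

5.63 m/s

In east/north components (m/s): passenger relative to ferry = (0.739, -1.750); ferry relative to water = (2.597, 5.186); water relative to ground = (0.000, 1.100).
Sum = (3.336, 4.536) m/s.
Speed = |(3.336, 4.536)| = 5.631 m/s.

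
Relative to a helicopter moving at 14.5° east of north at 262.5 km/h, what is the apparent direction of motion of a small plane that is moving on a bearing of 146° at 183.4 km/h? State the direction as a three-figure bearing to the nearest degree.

175°

Taking east as x and north as y: small plane velocity = (102.556, -152.045) km/h; helicopter velocity = (65.725, 254.139) km/h.
Velocity of small plane relative to helicopter = (102.556, -152.045) − (65.725, 254.139) = (36.831, -406.184) km/h.
Bearing = atan2(36.83, -406.18) = 174.82° clockwise from north.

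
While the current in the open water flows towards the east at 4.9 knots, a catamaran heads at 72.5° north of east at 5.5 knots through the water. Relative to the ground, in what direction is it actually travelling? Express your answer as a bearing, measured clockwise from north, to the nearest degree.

051°

Taking east as x and north as y: velocity relative to the water = (1.654, 5.245) knots; the water relative to ground = (4.900, 0.000) knots.
Velocity relative to ground = (1.654, 5.245) + (4.900, 0.000) = (6.554, 5.245) knots.
Bearing = atan2(6.55, 5.25) = 51.33° clockwise from north.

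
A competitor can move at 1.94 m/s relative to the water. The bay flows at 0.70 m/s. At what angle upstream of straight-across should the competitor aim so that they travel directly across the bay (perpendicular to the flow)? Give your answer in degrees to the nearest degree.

21°

To cancel the current, the upstream component of the competitor's velocity must equal the flow: 1.94 sin θ = 0.70.
sin θ = 0.70 / 1.94 = 0.3608.
θ = arcsin(0.3608) = 21.151°.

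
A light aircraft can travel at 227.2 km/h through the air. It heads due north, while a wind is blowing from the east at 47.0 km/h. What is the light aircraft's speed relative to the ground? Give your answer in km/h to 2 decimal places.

Taking east as x and north as y: velocity relative to the air = (0.000, 227.200) km/h; the air relative to ground = (-47.000, 0.000) km/h.
Velocity relative to ground = (0.000, 227.200) + (-47.000, 0.000) = (-47.000, 227.200) km/h.
Speed = |(-47.000, 227.200)| = 232.010 km/h.

232.01 km/h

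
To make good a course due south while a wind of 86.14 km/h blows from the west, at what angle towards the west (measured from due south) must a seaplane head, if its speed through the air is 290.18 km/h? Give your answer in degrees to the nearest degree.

The wind pushes perpendicular to the desired track; the heading must have a component into the wind equal to 86.14 km/h: 290.18 sin θ = 86.14.
sin θ = 0.2969, so θ = 17.269°.

17°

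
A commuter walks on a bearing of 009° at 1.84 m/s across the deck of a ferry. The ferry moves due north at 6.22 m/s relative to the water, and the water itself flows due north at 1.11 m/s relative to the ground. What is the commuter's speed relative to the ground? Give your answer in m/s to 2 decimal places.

9.15 m/s

In east/north components (m/s): commuter relative to ferry = (0.288, 1.817); ferry relative to water = (0.000, 6.220); water relative to ground = (0.000, 1.110).
Sum = (0.288, 9.147) m/s.
Speed = |(0.288, 9.147)| = 9.152 m/s.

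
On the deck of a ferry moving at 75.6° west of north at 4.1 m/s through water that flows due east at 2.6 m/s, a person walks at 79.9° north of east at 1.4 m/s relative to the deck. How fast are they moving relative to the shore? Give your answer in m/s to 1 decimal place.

2.6 m/s

In east/north components (m/s): person relative to ferry = (0.246, 1.378); ferry relative to water = (-3.971, 1.020); water relative to ground = (2.600, 0.000).
Sum = (-1.126, 2.398) m/s.
Speed = |(-1.126, 2.398)| = 2.649 m/s.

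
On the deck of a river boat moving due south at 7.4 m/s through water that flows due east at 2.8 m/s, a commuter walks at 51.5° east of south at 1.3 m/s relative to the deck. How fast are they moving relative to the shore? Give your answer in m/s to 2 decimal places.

In east/north components (m/s): commuter relative to river boat = (1.017, -0.809); river boat relative to water = (0.000, -7.400); water relative to ground = (2.800, 0.000).
Sum = (3.817, -8.209) m/s.
Speed = |(3.817, -8.209)| = 9.053 m/s.

9.05 m/s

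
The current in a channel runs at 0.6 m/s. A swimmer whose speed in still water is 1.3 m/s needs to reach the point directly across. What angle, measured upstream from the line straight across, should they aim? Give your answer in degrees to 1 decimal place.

27.5°

To cancel the current, the upstream component of the swimmer's velocity must equal the flow: 1.3 sin θ = 0.6.
sin θ = 0.6 / 1.3 = 0.4615.
θ = arcsin(0.4615) = 27.486°.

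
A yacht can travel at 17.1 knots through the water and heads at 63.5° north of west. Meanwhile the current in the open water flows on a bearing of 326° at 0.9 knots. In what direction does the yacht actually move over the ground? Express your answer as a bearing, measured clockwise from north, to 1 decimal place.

333.1°

Taking east as x and north as y: velocity relative to the water = (-7.630, 15.303) knots; the water relative to ground = (-0.503, 0.746) knots.
Velocity relative to ground = (-7.630, 15.303) + (-0.503, 0.746) = (-8.133, 16.050) knots.
Bearing = atan2(-8.13, 16.05) = 333.13° clockwise from north.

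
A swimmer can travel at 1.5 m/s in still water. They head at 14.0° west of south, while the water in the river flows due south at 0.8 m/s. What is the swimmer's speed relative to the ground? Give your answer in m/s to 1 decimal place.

2.3 m/s

Taking east as x and north as y: velocity relative to the water = (-0.363, -1.455) m/s; the water relative to ground = (0.000, -0.800) m/s.
Velocity relative to ground = (-0.363, -1.455) + (0.000, -0.800) = (-0.363, -2.255) m/s.
Speed = |(-0.363, -2.255)| = 2.284 m/s.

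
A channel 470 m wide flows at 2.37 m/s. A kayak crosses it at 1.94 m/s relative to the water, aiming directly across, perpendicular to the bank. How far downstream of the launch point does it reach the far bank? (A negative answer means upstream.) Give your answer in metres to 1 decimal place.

Perpendicular speed = 1.940 m/s; crossing time = 470 / 1.940 = 242.268 s.
Net downstream speed = 2.370 m/s.
Drift = 2.370 × 242.268 = 574.175 m (downstream).

574.2 m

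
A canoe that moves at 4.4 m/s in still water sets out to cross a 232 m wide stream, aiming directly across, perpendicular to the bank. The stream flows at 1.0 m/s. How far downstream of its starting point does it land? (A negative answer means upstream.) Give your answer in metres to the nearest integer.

53 m

Perpendicular speed = 4.400 m/s; crossing time = 232 / 4.400 = 52.727 s.
Net downstream speed = 1.000 m/s.
Drift = 1.000 × 52.727 = 52.727 m (downstream).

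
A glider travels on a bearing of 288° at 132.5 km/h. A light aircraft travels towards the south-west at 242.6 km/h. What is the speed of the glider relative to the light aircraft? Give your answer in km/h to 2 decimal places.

Taking east as x and north as y: glider velocity = (-126.015, 40.945) km/h; light aircraft velocity = (-171.544, -171.544) km/h.
Velocity of glider relative to light aircraft = (-126.015, 40.945) − (-171.544, -171.544) = (45.529, 212.489) km/h.
Magnitude = |(45.529, 212.489)| = 217.312 km/h.

217.31 km/h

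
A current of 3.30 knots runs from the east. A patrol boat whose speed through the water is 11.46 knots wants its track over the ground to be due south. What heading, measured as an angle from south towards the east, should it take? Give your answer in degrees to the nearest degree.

17°

The current pushes perpendicular to the desired track; the heading must have a component into the current equal to 3.30 knots: 11.46 sin θ = 3.30.
sin θ = 0.2880, so θ = 16.736°.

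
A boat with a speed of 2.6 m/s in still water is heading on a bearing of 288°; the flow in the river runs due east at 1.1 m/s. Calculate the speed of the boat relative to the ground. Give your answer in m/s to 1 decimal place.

1.6 m/s

Taking east as x and north as y: velocity relative to the water = (-2.473, 0.803) m/s; the water relative to ground = (1.100, 0.000) m/s.
Velocity relative to ground = (-2.473, 0.803) + (1.100, 0.000) = (-1.373, 0.803) m/s.
Speed = |(-1.373, 0.803)| = 1.591 m/s.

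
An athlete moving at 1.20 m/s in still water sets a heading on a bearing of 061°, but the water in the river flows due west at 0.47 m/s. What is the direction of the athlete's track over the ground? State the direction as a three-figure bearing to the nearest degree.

Taking east as x and north as y: velocity relative to the water = (1.050, 0.582) m/s; the water relative to ground = (-0.470, 0.000) m/s.
Velocity relative to ground = (1.050, 0.582) + (-0.470, 0.000) = (0.580, 0.582) m/s.
Bearing = atan2(0.58, 0.58) = 44.89° clockwise from north.

045°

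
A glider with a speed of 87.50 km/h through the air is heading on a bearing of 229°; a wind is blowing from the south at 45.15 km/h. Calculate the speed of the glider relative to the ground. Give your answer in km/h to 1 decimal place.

Taking east as x and north as y: velocity relative to the air = (-66.037, -57.405) km/h; the air relative to ground = (0.000, 45.150) km/h.
Velocity relative to ground = (-66.037, -57.405) + (0.000, 45.150) = (-66.037, -12.255) km/h.
Speed = |(-66.037, -12.255)| = 67.165 km/h.

67.2 km/h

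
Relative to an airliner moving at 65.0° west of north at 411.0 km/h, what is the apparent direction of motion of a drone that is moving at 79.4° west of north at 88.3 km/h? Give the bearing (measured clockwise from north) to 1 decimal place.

Taking east as x and north as y: drone velocity = (-86.793, 16.243) km/h; airliner velocity = (-372.493, 173.696) km/h.
Velocity of drone relative to airliner = (-86.793, 16.243) − (-372.493, 173.696) = (285.699, -157.453) km/h.
Bearing = atan2(285.70, -157.45) = 118.86° clockwise from north.

118.9°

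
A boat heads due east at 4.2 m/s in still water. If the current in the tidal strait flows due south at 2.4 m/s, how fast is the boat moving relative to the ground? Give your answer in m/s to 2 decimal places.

4.84 m/s

Taking east as x and north as y: velocity relative to the water = (4.200, 0.000) m/s; the water relative to ground = (0.000, -2.400) m/s.
Velocity relative to ground = (4.200, 0.000) + (0.000, -2.400) = (4.200, -2.400) m/s.
Speed = |(4.200, -2.400)| = 4.837 m/s.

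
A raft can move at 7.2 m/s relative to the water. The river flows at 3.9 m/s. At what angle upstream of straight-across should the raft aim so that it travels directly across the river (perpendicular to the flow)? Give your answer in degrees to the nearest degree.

33°

To cancel the current, the upstream component of the raft's velocity must equal the flow: 7.2 sin θ = 3.9.
sin θ = 3.9 / 7.2 = 0.5417.
θ = arcsin(0.5417) = 32.797°.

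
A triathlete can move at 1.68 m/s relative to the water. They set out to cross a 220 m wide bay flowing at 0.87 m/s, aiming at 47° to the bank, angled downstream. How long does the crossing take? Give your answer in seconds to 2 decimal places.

The component of the triathlete's velocity perpendicular to the bank is 1.68 × sin 47° = 1.229 m/s.
Only the cross-stream component determines the crossing time; the current contributes nothing perpendicular to the bank.
Time = 220 / 1.229 = 179.055 s.

179.05 s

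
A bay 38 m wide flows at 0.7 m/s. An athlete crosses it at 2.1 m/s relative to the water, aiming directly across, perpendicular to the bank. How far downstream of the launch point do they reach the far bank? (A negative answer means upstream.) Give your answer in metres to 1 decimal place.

Perpendicular speed = 2.100 m/s; crossing time = 38 / 2.100 = 18.095 s.
Net downstream speed = 0.700 m/s.
Drift = 0.700 × 18.095 = 12.667 m (downstream).

12.7 m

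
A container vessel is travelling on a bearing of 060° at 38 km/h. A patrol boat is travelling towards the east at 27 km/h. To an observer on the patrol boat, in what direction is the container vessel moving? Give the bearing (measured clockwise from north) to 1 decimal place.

017.3°

Taking east as x and north as y: container vessel velocity = (32.909, 19.000) km/h; patrol boat velocity = (27.000, 0.000) km/h.
Velocity of container vessel relative to patrol boat = (32.909, 19.000) − (27.000, 0.000) = (5.909, 19.000) km/h.
Bearing = atan2(5.91, 19.00) = 17.28° clockwise from north.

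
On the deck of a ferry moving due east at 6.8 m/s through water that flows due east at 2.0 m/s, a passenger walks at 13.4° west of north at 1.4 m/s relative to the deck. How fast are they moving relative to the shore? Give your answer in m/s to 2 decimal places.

In east/north components (m/s): passenger relative to ferry = (-0.324, 1.362); ferry relative to water = (6.800, 0.000); water relative to ground = (2.000, 0.000).
Sum = (8.476, 1.362) m/s.
Speed = |(8.476, 1.362)| = 8.584 m/s.

8.58 m/s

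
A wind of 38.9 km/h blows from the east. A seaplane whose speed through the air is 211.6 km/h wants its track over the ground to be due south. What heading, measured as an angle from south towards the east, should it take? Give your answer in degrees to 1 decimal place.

10.6°

The wind pushes perpendicular to the desired track; the heading must have a component into the wind equal to 38.9 km/h: 211.6 sin θ = 38.9.
sin θ = 0.1838, so θ = 10.593°.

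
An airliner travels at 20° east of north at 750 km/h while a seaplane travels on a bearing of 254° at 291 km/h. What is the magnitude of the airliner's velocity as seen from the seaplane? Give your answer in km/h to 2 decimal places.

950.66 km/h

Taking east as x and north as y: airliner velocity = (256.515, 704.769) km/h; seaplane velocity = (-279.727, -80.210) km/h.
Velocity of airliner relative to seaplane = (256.515, 704.769) − (-279.727, -80.210) = (536.242, 784.980) km/h.
Magnitude = |(536.242, 784.980)| = 950.657 km/h.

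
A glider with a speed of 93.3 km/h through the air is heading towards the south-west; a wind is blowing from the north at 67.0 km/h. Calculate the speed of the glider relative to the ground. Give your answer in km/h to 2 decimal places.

148.44 km/h

Taking east as x and north as y: velocity relative to the air = (-65.973, -65.973) km/h; the air relative to ground = (0.000, -67.000) km/h.
Velocity relative to ground = (-65.973, -65.973) + (0.000, -67.000) = (-65.973, -132.973) km/h.
Speed = |(-65.973, -132.973)| = 148.439 km/h.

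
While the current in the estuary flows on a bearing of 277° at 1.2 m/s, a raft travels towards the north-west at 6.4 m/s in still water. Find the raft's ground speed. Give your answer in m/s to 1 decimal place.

7.4 m/s

Taking east as x and north as y: velocity relative to the water = (-4.525, 4.525) m/s; the water relative to ground = (-1.191, 0.146) m/s.
Velocity relative to ground = (-4.525, 4.525) + (-1.191, 0.146) = (-5.717, 4.672) m/s.
Speed = |(-5.717, 4.672)| = 7.383 m/s.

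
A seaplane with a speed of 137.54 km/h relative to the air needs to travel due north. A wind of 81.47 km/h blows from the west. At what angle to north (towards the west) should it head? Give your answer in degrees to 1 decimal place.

The wind pushes perpendicular to the desired track; the heading must have a component into the wind equal to 81.47 km/h: 137.54 sin θ = 81.47.
sin θ = 0.5923, so θ = 36.323°.

36.3°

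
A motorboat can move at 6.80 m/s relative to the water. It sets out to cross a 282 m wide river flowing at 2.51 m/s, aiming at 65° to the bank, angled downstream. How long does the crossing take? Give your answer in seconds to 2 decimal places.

45.76 s

The component of the motorboat's velocity perpendicular to the bank is 6.80 × sin 65° = 6.163 m/s.
Only the cross-stream component determines the crossing time; the current contributes nothing perpendicular to the bank.
Time = 282 / 6.163 = 45.758 s.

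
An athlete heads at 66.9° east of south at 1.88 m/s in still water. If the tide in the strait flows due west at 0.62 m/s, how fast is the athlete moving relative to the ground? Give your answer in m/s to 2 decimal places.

1.33 m/s

Taking east as x and north as y: velocity relative to the water = (1.729, -0.738) m/s; the water relative to ground = (-0.620, 0.000) m/s.
Velocity relative to ground = (1.729, -0.738) + (-0.620, 0.000) = (1.109, -0.738) m/s.
Speed = |(1.109, -0.738)| = 1.332 m/s.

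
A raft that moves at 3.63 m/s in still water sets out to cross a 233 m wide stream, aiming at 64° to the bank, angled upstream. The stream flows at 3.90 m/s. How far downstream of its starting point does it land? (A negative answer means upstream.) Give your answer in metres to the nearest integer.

165 m

Perpendicular speed = 3.263 m/s; crossing time = 233 / 3.263 = 71.415 s.
Net downstream speed = 2.309 m/s.
Drift = 2.309 × 71.415 = 164.877 m (downstream).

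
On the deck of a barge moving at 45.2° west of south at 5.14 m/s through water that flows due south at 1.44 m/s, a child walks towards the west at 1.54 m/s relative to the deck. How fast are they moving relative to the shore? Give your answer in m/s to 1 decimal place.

In east/north components (m/s): child relative to barge = (-1.540, 0.000); barge relative to water = (-3.647, -3.622); water relative to ground = (0.000, -1.440).
Sum = (-5.187, -5.062) m/s.
Speed = |(-5.187, -5.062)| = 7.248 m/s.

7.2 m/s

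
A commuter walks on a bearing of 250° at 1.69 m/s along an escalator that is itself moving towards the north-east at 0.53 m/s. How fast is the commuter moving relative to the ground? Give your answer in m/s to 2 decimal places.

1.23 m/s

Taking east as x and north as y: escalator velocity = (0.375, 0.375) m/s; commuter velocity relative to escalator = (-1.588, -0.578) m/s.
Velocity relative to ground = (0.375, 0.375) + (-1.588, -0.578) = (-1.213, -0.203) m/s.
Speed = |(-1.213, -0.203)| = 1.230 m/s.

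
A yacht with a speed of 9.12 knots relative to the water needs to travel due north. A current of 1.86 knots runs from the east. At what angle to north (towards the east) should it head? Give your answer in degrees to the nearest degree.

12°

The current pushes perpendicular to the desired track; the heading must have a component into the current equal to 1.86 knots: 9.12 sin θ = 1.86.
sin θ = 0.2039, so θ = 11.768°.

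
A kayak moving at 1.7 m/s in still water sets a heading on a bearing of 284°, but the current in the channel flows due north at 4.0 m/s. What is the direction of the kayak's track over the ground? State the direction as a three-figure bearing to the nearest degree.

Taking east as x and north as y: velocity relative to the water = (-1.650, 0.411) m/s; the water relative to ground = (0.000, 4.000) m/s.
Velocity relative to ground = (-1.650, 0.411) + (0.000, 4.000) = (-1.650, 4.411) m/s.
Bearing = atan2(-1.65, 4.41) = 339.50° clockwise from north.

339°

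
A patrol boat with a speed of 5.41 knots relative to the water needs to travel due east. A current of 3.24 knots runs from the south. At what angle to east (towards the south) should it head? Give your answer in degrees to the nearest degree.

The current pushes perpendicular to the desired track; the heading must have a component into the current equal to 3.24 knots: 5.41 sin θ = 3.24.
sin θ = 0.5989, so θ = 36.791°.

37°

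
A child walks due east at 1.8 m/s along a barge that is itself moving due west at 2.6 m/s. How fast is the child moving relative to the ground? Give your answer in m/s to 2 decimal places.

0.80 m/s

Taking east as x and north as y: barge velocity = (-2.600, 0.000) m/s; child velocity relative to barge = (1.800, 0.000) m/s.
Velocity relative to ground = (-2.600, 0.000) + (1.800, 0.000) = (-0.800, 0.000) m/s.
Speed = |(-0.800, 0.000)| = 0.800 m/s.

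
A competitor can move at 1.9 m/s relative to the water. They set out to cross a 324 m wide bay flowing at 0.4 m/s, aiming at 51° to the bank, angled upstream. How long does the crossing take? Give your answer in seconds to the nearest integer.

The component of the competitor's velocity perpendicular to the bank is 1.9 × sin 51° = 1.477 m/s.
Only the cross-stream component determines the crossing time; the current contributes nothing perpendicular to the bank.
Time = 324 / 1.477 = 219.426 s.

219 s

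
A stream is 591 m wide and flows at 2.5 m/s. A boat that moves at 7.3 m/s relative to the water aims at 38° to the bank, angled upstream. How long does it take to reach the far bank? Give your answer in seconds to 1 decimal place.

The component of the boat's velocity perpendicular to the bank is 7.3 × sin 38° = 4.494 m/s.
Only the cross-stream component determines the crossing time; the current contributes nothing perpendicular to the bank.
Time = 591 / 4.494 = 131.499 s.

131.5 s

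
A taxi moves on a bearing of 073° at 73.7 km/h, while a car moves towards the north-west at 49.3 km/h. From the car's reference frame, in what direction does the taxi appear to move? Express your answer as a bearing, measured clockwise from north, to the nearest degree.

Taking east as x and north as y: taxi velocity = (70.480, 21.548) km/h; car velocity = (-34.860, 34.860) km/h.
Velocity of taxi relative to car = (70.480, 21.548) − (-34.860, 34.860) = (105.340, -13.313) km/h.
Bearing = atan2(105.34, -13.31) = 97.20° clockwise from north.

097°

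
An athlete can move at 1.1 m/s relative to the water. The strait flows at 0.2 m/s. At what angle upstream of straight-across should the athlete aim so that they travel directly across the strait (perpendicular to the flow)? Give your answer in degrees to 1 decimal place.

To cancel the current, the upstream component of the athlete's velocity must equal the flow: 1.1 sin θ = 0.2.
sin θ = 0.2 / 1.1 = 0.1818.
θ = arcsin(0.1818) = 10.476°.

10.5°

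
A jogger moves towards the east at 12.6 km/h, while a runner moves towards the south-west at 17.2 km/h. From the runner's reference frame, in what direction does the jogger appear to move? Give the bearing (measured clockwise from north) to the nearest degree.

064°

Taking east as x and north as y: jogger velocity = (12.600, 0.000) km/h; runner velocity = (-12.162, -12.162) km/h.
Velocity of jogger relative to runner = (12.600, 0.000) − (-12.162, -12.162) = (24.762, 12.162) km/h.
Bearing = atan2(24.76, 12.16) = 63.84° clockwise from north.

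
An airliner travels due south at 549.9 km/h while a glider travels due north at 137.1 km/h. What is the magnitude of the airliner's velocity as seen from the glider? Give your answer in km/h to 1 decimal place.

Taking east as x and north as y: airliner velocity = (0.000, -549.900) km/h; glider velocity = (0.000, 137.100) km/h.
Velocity of airliner relative to glider = (0.000, -549.900) − (0.000, 137.100) = (0.000, -687.000) km/h.
Magnitude = |(0.000, -687.000)| = 687.000 km/h.

687.0 km/h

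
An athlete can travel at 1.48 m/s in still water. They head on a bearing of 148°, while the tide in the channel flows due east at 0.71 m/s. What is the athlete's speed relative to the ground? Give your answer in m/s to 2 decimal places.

1.95 m/s

Taking east as x and north as y: velocity relative to the water = (0.784, -1.255) m/s; the water relative to ground = (0.710, 0.000) m/s.
Velocity relative to ground = (0.784, -1.255) + (0.710, 0.000) = (1.494, -1.255) m/s.
Speed = |(1.494, -1.255)| = 1.951 m/s.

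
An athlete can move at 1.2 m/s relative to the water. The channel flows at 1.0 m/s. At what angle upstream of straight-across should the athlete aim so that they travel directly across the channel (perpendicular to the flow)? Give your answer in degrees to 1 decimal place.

To cancel the current, the upstream component of the athlete's velocity must equal the flow: 1.2 sin θ = 1.0.
sin θ = 1.0 / 1.2 = 0.8333.
θ = arcsin(0.8333) = 56.443°.

56.4°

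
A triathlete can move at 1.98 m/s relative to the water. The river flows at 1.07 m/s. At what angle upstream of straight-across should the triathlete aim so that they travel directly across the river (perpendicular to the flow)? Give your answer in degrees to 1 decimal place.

To cancel the current, the upstream component of the triathlete's velocity must equal the flow: 1.98 sin θ = 1.07.
sin θ = 1.07 / 1.98 = 0.5404.
θ = arcsin(0.5404) = 32.711°.

32.7°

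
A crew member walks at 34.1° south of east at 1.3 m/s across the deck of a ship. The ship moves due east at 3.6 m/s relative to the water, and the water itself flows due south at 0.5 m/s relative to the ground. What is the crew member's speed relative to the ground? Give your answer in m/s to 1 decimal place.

4.8 m/s

In east/north components (m/s): crew member relative to ship = (1.076, -0.729); ship relative to water = (3.600, 0.000); water relative to ground = (0.000, -0.500).
Sum = (4.676, -1.229) m/s.
Speed = |(4.676, -1.229)| = 4.835 m/s.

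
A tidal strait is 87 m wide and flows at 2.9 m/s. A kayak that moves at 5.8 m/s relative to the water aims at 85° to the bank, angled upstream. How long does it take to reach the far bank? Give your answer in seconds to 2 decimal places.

The component of the kayak's velocity perpendicular to the bank is 5.8 × sin 85° = 5.778 m/s.
The current is parallel to the bank, so it does not affect the crossing time.
Time = 87 / 5.778 = 15.057 s.

15.06 s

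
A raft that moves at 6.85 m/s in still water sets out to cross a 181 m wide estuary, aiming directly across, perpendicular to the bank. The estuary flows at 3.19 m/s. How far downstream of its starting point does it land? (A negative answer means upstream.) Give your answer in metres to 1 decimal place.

Perpendicular speed = 6.850 m/s; crossing time = 181 / 6.850 = 26.423 s.
Net downstream speed = 3.190 m/s.
Drift = 3.190 × 26.423 = 84.291 m (downstream).

84.3 m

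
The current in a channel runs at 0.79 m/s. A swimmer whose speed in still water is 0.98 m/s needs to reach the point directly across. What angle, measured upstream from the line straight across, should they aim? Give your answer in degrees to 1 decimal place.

53.7°

To cancel the current, the upstream component of the swimmer's velocity must equal the flow: 0.98 sin θ = 0.79.
sin θ = 0.79 / 0.98 = 0.8061.
θ = arcsin(0.8061) = 53.719°.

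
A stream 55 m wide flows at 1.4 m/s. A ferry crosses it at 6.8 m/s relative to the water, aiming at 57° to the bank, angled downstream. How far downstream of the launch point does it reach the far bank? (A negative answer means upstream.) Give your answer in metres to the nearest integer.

Perpendicular speed = 5.703 m/s; crossing time = 55 / 5.703 = 9.644 s.
Net downstream speed = 5.104 m/s.
Drift = 5.104 × 9.644 = 49.219 m (downstream).

49 m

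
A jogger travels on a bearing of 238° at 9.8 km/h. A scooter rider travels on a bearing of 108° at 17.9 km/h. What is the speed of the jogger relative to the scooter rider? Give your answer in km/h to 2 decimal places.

Taking east as x and north as y: jogger velocity = (-8.311, -5.193) km/h; scooter rider velocity = (17.024, -5.531) km/h.
Velocity of jogger relative to scooter rider = (-8.311, -5.193) − (17.024, -5.531) = (-25.335, 0.338) km/h.
Magnitude = |(-25.335, 0.338)| = 25.337 km/h.

25.34 km/h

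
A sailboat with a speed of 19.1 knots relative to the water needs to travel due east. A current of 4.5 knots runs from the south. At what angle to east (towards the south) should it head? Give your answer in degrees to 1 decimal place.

13.6°

The current pushes perpendicular to the desired track; the heading must have a component into the current equal to 4.5 knots: 19.1 sin θ = 4.5.
sin θ = 0.2356, so θ = 13.627°.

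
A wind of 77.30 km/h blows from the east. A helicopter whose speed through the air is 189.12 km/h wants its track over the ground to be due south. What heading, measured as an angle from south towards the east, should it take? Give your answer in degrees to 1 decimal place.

The wind pushes perpendicular to the desired track; the heading must have a component into the wind equal to 77.30 km/h: 189.12 sin θ = 77.30.
sin θ = 0.4087, so θ = 24.125°.

24.1°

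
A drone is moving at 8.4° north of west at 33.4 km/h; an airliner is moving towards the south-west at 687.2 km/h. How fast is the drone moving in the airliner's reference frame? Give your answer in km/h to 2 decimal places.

Taking east as x and north as y: drone velocity = (-33.042, 4.879) km/h; airliner velocity = (-485.924, -485.924) km/h.
Velocity of drone relative to airliner = (-33.042, 4.879) − (-485.924, -485.924) = (452.882, 490.803) km/h.
Magnitude = |(452.882, 490.803)| = 667.825 km/h.

667.82 km/h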